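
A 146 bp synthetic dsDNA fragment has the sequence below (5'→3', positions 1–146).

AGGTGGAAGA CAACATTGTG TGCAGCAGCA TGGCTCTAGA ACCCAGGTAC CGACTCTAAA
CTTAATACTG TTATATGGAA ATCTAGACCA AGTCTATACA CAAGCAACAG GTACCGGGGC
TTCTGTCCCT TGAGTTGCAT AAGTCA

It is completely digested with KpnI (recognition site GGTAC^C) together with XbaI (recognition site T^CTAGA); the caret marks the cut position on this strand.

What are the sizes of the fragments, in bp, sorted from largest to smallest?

35, 32, 32, 32, 15 bp

KpnI sites (GGTACC) start at positions 46, 110.
KpnI cuts after base 5 of each site (before the last base), so after positions 50, 114.
XbaI sites (TCTAGA) start at positions 35, 82.
XbaI cuts after the first base of each site, so after positions 35, 82.
Combined cut positions: 35, 50, 82, 114.
Linear molecule, 4 cuts → 5 fragments:
  1–35 → 35 bp
  36–50 → 15 bp
  51–82 → 32 bp
  83–114 → 32 bp
  115–146 → 32 bp
Sorted largest to smallest: 35, 32, 32, 32, 15 bp.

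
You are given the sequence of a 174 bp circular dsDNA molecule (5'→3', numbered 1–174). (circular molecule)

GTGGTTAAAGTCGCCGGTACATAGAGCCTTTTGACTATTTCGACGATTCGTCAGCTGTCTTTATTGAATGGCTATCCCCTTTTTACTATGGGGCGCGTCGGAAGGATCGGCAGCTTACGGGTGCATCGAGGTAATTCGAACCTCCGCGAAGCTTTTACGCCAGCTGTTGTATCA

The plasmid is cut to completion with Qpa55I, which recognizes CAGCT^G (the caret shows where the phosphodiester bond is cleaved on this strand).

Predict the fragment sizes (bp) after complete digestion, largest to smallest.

109, 65 bp

Qpa55I sites (CAGCTG) start at positions 52, 161.
Qpa55I cuts after base 5 of each site (before the last base), so after positions 56, 165.
Circular molecule, 2 cuts → 2 fragments:
  57–165 → 109 bp
  166–174 then 1–56 → 9 + 56 = 65 bp
Sorted largest to smallest: 109, 65 bp.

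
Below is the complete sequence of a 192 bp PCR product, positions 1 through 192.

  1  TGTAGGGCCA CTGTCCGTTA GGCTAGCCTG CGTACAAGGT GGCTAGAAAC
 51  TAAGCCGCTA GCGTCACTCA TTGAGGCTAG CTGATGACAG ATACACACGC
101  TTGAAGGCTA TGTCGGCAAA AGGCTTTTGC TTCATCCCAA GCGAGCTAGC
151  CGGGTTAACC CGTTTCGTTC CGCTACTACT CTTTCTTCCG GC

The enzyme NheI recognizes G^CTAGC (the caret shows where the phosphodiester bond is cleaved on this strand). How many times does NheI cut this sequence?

GCTAGC occurs starting at positions 22, 57, 76, 145.
NheI cuts at 4 sites.

4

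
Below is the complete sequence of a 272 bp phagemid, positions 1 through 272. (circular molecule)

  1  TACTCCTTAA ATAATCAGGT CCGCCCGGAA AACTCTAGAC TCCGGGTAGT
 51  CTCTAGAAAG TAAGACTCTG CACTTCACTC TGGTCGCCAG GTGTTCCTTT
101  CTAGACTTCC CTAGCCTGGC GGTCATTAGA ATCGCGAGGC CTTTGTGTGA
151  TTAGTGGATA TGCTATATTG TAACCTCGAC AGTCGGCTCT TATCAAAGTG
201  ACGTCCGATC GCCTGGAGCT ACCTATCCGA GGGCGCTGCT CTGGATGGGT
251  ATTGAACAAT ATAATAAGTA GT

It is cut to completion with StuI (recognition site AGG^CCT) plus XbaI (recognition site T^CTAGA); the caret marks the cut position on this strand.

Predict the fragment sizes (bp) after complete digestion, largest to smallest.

The StuI site (AGGCCT) starts at position 137.
StuI cuts after base 3 of each site, so after position 139.
XbaI sites (TCTAGA) start at positions 34, 52, 100.
XbaI cuts after the first base of each site, so after positions 34, 52, 100.
Combined cut positions: 34, 52, 100, 139.
Circular molecule, 4 cuts → 4 fragments:
  35–52 → 18 bp
  53–100 → 48 bp
  101–139 → 39 bp
  140–272 then 1–34 → 133 + 34 = 167 bp
Sorted largest to smallest: 167, 48, 39, 18 bp.

167, 48, 39, 18 bp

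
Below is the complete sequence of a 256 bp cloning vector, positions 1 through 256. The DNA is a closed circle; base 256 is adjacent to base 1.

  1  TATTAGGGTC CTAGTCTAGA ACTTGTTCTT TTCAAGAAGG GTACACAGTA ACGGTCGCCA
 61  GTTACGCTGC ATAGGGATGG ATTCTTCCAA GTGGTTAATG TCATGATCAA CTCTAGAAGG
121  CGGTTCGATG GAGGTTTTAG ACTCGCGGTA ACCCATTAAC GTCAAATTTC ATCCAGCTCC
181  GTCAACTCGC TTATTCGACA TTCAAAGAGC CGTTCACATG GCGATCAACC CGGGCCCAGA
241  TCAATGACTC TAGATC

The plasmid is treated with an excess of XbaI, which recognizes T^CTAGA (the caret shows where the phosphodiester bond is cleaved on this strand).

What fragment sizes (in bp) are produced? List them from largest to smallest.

137, 97, 22 bp

XbaI sites (TCTAGA) start at positions 15, 112, 249.
XbaI cuts after the first base of each site, so after positions 15, 112, 249.
Circular molecule, 3 cuts → 3 fragments:
  16–112 → 97 bp
  113–249 → 137 bp
  250–256 then 1–15 → 7 + 15 = 22 bp
Sorted largest to smallest: 137, 97, 22 bp.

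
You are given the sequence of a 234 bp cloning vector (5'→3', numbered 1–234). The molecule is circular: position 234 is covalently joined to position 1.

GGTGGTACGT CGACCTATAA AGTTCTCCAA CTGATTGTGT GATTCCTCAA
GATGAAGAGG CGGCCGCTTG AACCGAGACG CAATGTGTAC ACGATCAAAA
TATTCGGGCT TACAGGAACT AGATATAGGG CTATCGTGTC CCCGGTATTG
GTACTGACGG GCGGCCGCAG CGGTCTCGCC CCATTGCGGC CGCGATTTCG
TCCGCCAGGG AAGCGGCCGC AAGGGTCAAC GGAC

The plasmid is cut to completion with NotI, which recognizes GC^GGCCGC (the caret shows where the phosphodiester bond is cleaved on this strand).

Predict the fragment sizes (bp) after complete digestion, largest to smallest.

NotI sites (GCGGCCGC) start at positions 60, 161, 186, 213.
NotI cuts after base 2 of each site, so after positions 61, 162, 187, 214.
Circular molecule, 4 cuts → 4 fragments:
  62–162 → 101 bp
  163–187 → 25 bp
  188–214 → 27 bp
  215–234 then 1–61 → 20 + 61 = 81 bp
Sorted largest to smallest: 101, 81, 27, 25 bp.

101, 81, 27, 25 bp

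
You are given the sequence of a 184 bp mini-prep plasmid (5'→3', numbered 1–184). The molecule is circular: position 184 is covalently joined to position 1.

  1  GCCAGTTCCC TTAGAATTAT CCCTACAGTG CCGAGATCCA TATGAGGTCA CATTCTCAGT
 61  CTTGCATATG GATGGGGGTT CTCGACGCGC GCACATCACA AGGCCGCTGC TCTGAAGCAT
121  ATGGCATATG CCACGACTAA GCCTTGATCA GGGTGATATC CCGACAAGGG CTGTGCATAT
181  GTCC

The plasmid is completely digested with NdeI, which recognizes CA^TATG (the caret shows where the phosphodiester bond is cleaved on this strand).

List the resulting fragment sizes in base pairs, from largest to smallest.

53, 51, 47, 26, 7 bp

NdeI sites (CATATG) start at positions 39, 65, 118, 125, 176.
NdeI cuts after base 2 of each site, so after positions 40, 66, 119, 126, 177.
Circular molecule, 5 cuts → 5 fragments:
  41–66 → 26 bp
  67–119 → 53 bp
  120–126 → 7 bp
  127–177 → 51 bp
  178–184 then 1–40 → 7 + 40 = 47 bp
Sorted largest to smallest: 53, 51, 47, 26, 7 bp.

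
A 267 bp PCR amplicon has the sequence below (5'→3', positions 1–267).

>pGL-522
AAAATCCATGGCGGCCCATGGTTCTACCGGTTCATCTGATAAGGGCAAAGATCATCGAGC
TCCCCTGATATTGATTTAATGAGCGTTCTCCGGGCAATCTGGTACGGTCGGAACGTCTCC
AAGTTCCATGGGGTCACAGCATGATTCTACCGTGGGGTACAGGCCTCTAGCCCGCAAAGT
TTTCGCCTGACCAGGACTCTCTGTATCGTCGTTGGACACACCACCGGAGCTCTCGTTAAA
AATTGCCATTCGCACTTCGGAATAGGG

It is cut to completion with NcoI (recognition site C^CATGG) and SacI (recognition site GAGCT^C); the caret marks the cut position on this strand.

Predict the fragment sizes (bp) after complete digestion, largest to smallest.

NcoI sites (CCATGG) start at positions 6, 16, 126.
NcoI cuts after the first base of each site, so after positions 6, 16, 126.
SacI sites (GAGCTC) start at positions 57, 227.
SacI cuts after base 5 of each site (before the last base), so after positions 61, 231.
Combined cut positions: 6, 16, 61, 126, 231.
Linear molecule, 5 cuts → 6 fragments:
  1–6 → 6 bp
  7–16 → 10 bp
  17–61 → 45 bp
  62–126 → 65 bp
  127–231 → 105 bp
  232–267 → 36 bp
Sorted largest to smallest: 105, 65, 45, 36, 10, 6 bp.

105, 65, 45, 36, 10, 6 bp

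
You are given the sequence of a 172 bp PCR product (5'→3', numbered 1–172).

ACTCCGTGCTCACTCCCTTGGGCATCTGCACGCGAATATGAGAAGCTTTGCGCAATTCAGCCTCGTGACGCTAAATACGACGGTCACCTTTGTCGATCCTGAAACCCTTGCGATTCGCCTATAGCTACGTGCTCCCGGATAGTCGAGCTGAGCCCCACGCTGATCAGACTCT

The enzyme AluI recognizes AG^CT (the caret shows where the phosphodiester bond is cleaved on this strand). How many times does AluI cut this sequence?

3

AGCT occurs starting at positions 44, 123, 146.
AluI cuts at 3 sites.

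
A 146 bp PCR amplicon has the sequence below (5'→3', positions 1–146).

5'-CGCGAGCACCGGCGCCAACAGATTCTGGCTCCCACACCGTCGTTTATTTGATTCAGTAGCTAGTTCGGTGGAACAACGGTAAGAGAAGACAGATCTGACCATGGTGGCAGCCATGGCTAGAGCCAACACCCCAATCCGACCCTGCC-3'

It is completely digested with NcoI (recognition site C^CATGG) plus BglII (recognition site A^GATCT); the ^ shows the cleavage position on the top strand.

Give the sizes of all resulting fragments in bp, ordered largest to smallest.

NcoI sites (CCATGG) start at positions 99, 111.
NcoI cuts after the first base of each site, so after positions 99, 111.
The BglII site (AGATCT) starts at position 91.
BglII cuts after the first base of each site, so after position 91.
Combined cut positions: 91, 99, 111.
Linear molecule, 3 cuts → 4 fragments:
  1–91 → 91 bp
  92–99 → 8 bp
  100–111 → 12 bp
  112–146 → 35 bp
Sorted largest to smallest: 91, 35, 12, 8 bp.

91, 35, 12, 8 bp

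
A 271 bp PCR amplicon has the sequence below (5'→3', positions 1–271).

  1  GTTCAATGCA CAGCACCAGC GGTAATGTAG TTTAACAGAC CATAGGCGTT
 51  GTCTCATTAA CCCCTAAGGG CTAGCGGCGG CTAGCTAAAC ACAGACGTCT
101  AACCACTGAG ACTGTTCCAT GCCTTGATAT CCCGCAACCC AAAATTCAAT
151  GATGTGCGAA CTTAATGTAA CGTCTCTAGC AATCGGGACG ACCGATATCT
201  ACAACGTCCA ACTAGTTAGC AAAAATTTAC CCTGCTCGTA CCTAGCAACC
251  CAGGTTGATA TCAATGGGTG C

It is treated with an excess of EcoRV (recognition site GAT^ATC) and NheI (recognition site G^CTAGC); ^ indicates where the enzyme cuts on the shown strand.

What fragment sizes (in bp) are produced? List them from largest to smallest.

70, 68, 63, 48, 12, 10 bp

EcoRV sites (GATATC) start at positions 126, 194, 257.
EcoRV cuts after base 3 of each site, so after positions 128, 196, 259.
NheI sites (GCTAGC) start at positions 70, 80.
NheI cuts after the first base of each site, so after positions 70, 80.
Combined cut positions: 70, 80, 128, 196, 259.
Linear molecule, 5 cuts → 6 fragments:
  1–70 → 70 bp
  71–80 → 10 bp
  81–128 → 48 bp
  129–196 → 68 bp
  197–259 → 63 bp
  260–271 → 12 bp
Sorted largest to smallest: 70, 68, 63, 48, 12, 10 bp.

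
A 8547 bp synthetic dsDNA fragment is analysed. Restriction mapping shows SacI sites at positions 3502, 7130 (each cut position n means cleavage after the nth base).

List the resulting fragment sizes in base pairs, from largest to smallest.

3628, 3502, 1417 bp

Linear molecule, 2 cuts → 3 fragments:
  3502 − 0 = 3502 bp
  7130 − 3502 = 3628 bp
  8547 − 7130 = 1417 bp
Sorted largest to smallest: 3628, 3502, 1417 bp.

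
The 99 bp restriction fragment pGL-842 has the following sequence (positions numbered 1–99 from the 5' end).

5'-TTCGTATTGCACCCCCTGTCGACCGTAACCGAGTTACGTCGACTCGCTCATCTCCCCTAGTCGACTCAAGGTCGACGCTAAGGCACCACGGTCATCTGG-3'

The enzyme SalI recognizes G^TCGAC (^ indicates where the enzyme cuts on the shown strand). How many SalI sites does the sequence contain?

4

GTCGAC occurs starting at positions 18, 38, 60, 71.
SalI cuts at 4 sites.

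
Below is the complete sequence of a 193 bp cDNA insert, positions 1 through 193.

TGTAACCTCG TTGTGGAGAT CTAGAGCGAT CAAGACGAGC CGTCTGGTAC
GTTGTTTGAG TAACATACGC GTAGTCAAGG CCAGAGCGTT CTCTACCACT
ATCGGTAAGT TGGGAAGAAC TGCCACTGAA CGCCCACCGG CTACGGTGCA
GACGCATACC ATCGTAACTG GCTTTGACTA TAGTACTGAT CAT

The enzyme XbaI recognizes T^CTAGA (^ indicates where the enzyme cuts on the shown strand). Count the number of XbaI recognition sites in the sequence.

TCTAGA occurs starting at position 20.
XbaI cuts at 1 site.

1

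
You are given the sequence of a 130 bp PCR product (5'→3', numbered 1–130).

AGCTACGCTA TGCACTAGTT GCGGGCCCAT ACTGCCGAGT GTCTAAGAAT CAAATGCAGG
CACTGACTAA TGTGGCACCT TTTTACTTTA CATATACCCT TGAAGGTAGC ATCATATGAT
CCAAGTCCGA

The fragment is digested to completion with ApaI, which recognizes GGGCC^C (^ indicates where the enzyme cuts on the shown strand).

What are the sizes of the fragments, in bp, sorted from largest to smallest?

The ApaI site (GGGCCC) starts at position 23.
ApaI cuts after base 5 of each site (before the last base), so after position 27.
Linear molecule, 1 cut → 2 fragments:
  1–27 → 27 bp
  28–130 → 103 bp
Sorted largest to smallest: 103, 27 bp.

103, 27 bp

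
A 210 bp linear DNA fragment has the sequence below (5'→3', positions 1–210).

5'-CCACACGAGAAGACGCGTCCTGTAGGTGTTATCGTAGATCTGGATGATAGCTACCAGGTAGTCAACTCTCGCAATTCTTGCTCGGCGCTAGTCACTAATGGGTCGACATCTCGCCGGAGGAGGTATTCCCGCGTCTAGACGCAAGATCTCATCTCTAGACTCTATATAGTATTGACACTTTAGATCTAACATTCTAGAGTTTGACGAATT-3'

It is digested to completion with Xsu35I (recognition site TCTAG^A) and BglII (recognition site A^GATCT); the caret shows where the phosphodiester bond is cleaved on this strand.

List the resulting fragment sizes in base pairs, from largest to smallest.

Xsu35I sites (TCTAGA) start at positions 134, 154, 193.
Xsu35I cuts after base 5 of each site (before the last base), so after positions 138, 158, 197.
BglII sites (AGATCT) start at positions 36, 144, 182.
BglII cuts after the first base of each site, so after positions 36, 144, 182.
Combined cut positions: 36, 138, 144, 158, 182, 197.
Linear molecule, 6 cuts → 7 fragments:
  1–36 → 36 bp
  37–138 → 102 bp
  139–144 → 6 bp
  145–158 → 14 bp
  159–182 → 24 bp
  183–197 → 15 bp
  198–210 → 13 bp
Sorted largest to smallest: 102, 36, 24, 15, 14, 13, 6 bp.

102, 36, 24, 15, 14, 13, 6 bp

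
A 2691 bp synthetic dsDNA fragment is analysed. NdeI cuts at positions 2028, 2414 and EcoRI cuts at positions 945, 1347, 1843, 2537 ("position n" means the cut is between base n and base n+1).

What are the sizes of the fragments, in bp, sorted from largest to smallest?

Combined cut positions (sorted): 945, 1347, 1843, 2028, 2414, 2537.
Linear molecule, 6 cuts → 7 fragments:
  945 − 0 = 945 bp
  1347 − 945 = 402 bp
  1843 − 1347 = 496 bp
  2028 − 1843 = 185 bp
  2414 − 2028 = 386 bp
  2537 − 2414 = 123 bp
  2691 − 2537 = 154 bp
Sorted largest to smallest: 945, 496, 402, 386, 185, 154, 123 bp.

945, 496, 402, 386, 185, 154, 123 bp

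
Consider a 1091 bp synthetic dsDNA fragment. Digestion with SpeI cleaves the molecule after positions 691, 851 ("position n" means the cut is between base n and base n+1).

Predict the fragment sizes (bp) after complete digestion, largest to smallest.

691, 240, 160 bp

Linear molecule, 2 cuts → 3 fragments:
  691 − 0 = 691 bp
  851 − 691 = 160 bp
  1091 − 851 = 240 bp
Sorted largest to smallest: 691, 240, 160 bp.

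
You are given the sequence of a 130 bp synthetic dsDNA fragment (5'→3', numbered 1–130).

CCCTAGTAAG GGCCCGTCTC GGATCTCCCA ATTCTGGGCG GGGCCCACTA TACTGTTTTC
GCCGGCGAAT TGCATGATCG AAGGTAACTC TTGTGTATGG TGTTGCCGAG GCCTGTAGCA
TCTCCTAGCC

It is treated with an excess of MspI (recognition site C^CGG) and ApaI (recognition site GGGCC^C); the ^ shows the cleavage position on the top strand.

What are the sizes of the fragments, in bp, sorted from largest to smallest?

68, 31, 17, 14 bp

The MspI site (CCGG) starts at position 62.
MspI cuts after the first base of each site, so after position 62.
ApaI sites (GGGCCC) start at positions 10, 41.
ApaI cuts after base 5 of each site (before the last base), so after positions 14, 45.
Combined cut positions: 14, 45, 62.
Linear molecule, 3 cuts → 4 fragments:
  1–14 → 14 bp
  15–45 → 31 bp
  46–62 → 17 bp
  63–130 → 68 bp
Sorted largest to smallest: 68, 31, 17, 14 bp.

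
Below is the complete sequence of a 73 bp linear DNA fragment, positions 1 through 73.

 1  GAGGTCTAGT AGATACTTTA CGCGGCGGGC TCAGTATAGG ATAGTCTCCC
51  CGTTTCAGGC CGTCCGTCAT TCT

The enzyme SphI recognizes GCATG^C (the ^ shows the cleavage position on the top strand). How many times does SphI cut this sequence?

No occurrence of GCATGC is present in the sequence.
SphI does not cut: 0 sites.

0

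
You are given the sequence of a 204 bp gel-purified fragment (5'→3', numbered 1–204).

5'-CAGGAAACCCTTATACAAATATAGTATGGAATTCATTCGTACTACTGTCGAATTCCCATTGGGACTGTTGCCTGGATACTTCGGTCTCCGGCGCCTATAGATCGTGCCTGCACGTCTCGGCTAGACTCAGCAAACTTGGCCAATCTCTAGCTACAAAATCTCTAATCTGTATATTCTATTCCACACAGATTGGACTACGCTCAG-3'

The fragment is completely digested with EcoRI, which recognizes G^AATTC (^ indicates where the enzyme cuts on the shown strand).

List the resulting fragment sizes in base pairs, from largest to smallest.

EcoRI sites (GAATTC) start at positions 29, 50.
EcoRI cuts after the first base of each site, so after positions 29, 50.
Linear molecule, 2 cuts → 3 fragments:
  1–29 → 29 bp
  30–50 → 21 bp
  51–204 → 154 bp
Sorted largest to smallest: 154, 29, 21 bp.

154, 29, 21 bp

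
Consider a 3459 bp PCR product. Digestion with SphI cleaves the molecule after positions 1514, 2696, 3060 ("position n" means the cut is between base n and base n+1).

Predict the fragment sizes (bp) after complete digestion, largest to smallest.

Linear molecule, 3 cuts → 4 fragments:
  1514 − 0 = 1514 bp
  2696 − 1514 = 1182 bp
  3060 − 2696 = 364 bp
  3459 − 3060 = 399 bp
Sorted largest to smallest: 1514, 1182, 399, 364 bp.

1514, 1182, 399, 364 bp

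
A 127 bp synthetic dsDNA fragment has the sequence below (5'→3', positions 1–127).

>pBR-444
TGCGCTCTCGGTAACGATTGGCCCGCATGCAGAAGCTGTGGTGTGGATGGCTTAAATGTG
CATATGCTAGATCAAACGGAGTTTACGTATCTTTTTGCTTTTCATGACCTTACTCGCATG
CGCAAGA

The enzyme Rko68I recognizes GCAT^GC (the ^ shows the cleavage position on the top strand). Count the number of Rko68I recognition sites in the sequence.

GCATGC occurs starting at positions 25, 116.
Rko68I cuts at 2 sites.

2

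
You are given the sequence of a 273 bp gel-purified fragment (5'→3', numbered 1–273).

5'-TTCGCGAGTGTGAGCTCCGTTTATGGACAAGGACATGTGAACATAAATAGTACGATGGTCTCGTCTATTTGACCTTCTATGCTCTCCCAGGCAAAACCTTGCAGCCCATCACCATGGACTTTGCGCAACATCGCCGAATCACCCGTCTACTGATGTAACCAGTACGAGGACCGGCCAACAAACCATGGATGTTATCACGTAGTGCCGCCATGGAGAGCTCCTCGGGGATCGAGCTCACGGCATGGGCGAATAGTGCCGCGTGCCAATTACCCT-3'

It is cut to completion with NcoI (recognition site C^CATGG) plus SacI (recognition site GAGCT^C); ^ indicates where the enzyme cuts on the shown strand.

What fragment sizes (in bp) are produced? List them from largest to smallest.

NcoI sites (CCATGG) start at positions 112, 183, 208.
NcoI cuts after the first base of each site, so after positions 112, 183, 208.
SacI sites (GAGCTC) start at positions 12, 215, 231.
SacI cuts after base 5 of each site (before the last base), so after positions 16, 219, 235.
Combined cut positions: 16, 112, 183, 208, 219, 235.
Linear molecule, 6 cuts → 7 fragments:
  1–16 → 16 bp
  17–112 → 96 bp
  113–183 → 71 bp
  184–208 → 25 bp
  209–219 → 11 bp
  220–235 → 16 bp
  236–273 → 38 bp
Sorted largest to smallest: 96, 71, 38, 25, 16, 16, 11 bp.

96, 71, 38, 25, 16, 16, 11 bp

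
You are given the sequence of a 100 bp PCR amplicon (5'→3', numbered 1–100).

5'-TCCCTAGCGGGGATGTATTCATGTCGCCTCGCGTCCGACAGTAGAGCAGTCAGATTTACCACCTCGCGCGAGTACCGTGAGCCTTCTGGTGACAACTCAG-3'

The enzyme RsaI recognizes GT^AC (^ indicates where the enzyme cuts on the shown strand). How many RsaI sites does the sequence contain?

GTAC occurs starting at position 72.
RsaI cuts at 1 site.

1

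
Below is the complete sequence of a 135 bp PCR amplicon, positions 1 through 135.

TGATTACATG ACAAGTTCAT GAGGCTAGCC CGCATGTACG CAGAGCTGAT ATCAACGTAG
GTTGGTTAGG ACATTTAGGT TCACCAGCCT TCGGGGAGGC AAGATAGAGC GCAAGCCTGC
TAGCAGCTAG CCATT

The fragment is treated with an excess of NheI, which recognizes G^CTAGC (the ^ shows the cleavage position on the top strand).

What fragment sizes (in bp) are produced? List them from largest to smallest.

95, 24, 9, 7 bp

NheI sites (GCTAGC) start at positions 24, 119, 126.
NheI cuts after the first base of each site, so after positions 24, 119, 126.
Linear molecule, 3 cuts → 4 fragments:
  1–24 → 24 bp
  25–119 → 95 bp
  120–126 → 7 bp
  127–135 → 9 bp
Sorted largest to smallest: 95, 24, 9, 7 bp.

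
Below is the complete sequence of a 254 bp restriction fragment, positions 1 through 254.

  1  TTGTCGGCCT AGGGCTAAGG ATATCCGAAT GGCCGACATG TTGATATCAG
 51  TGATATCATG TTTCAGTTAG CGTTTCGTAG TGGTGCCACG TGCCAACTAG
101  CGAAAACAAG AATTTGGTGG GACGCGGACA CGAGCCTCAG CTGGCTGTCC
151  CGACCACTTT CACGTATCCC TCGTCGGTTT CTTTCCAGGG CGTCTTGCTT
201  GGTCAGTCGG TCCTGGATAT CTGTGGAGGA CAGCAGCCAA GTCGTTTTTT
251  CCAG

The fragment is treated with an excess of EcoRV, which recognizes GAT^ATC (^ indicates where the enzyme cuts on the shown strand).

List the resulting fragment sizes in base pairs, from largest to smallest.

164, 36, 23, 22, 9 bp

EcoRV sites (GATATC) start at positions 20, 43, 52, 216.
EcoRV cuts after base 3 of each site, so after positions 22, 45, 54, 218.
Linear molecule, 4 cuts → 5 fragments:
  1–22 → 22 bp
  23–45 → 23 bp
  46–54 → 9 bp
  55–218 → 164 bp
  219–254 → 36 bp
Sorted largest to smallest: 164, 36, 23, 22, 9 bp.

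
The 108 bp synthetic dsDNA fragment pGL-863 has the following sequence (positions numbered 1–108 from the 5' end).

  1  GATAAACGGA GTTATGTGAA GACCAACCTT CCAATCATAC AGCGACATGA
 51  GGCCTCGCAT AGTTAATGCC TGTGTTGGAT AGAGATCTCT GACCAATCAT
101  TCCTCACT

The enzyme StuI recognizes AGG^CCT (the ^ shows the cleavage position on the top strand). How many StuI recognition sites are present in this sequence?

AGGCCT occurs starting at position 50.
StuI cuts at 1 site.

1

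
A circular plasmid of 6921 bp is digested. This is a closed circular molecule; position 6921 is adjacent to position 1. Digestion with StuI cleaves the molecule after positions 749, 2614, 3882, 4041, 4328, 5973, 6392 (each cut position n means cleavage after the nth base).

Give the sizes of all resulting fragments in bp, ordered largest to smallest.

1865, 1645, 1278, 1268, 419, 287, 159 bp

Circular molecule, 7 cuts → 7 fragments:
  2614 − 749 = 1865 bp
  3882 − 2614 = 1268 bp
  4041 − 3882 = 159 bp
  4328 − 4041 = 287 bp
  5973 − 4328 = 1645 bp
  6392 − 5973 = 419 bp
  wrap: 6921 − 6392 + 749 = 1278 bp
Sorted largest to smallest: 1865, 1645, 1278, 1268, 419, 287, 159 bp.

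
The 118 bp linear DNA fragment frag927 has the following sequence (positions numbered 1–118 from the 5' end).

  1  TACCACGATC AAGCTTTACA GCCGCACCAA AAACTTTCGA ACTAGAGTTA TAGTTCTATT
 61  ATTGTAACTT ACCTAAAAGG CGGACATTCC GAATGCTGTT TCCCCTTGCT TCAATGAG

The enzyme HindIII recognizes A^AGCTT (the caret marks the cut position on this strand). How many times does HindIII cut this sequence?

1

AAGCTT occurs starting at position 11.
HindIII cuts at 1 site.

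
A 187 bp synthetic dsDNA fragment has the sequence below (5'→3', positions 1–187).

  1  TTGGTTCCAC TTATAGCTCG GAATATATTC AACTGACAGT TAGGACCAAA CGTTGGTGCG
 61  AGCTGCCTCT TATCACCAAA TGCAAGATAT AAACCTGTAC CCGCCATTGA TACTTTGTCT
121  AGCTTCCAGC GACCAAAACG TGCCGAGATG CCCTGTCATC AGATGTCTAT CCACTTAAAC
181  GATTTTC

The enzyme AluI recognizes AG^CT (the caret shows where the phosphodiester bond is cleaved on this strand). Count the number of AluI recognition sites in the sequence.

3

AGCT occurs starting at positions 15, 61, 121.
AluI cuts at 3 sites.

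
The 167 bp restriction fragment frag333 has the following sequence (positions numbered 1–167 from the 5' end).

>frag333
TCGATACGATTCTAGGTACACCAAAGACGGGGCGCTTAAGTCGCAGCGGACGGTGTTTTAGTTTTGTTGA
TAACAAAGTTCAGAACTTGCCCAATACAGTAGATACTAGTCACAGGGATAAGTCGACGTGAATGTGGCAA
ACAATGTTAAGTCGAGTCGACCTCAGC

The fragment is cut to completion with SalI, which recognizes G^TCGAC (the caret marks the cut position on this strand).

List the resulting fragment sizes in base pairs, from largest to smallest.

SalI sites (GTCGAC) start at positions 122, 156.
SalI cuts after the first base of each site, so after positions 122, 156.
Linear molecule, 2 cuts → 3 fragments:
  1–122 → 122 bp
  123–156 → 34 bp
  157–167 → 11 bp
Sorted largest to smallest: 122, 34, 11 bp.

122, 34, 11 bp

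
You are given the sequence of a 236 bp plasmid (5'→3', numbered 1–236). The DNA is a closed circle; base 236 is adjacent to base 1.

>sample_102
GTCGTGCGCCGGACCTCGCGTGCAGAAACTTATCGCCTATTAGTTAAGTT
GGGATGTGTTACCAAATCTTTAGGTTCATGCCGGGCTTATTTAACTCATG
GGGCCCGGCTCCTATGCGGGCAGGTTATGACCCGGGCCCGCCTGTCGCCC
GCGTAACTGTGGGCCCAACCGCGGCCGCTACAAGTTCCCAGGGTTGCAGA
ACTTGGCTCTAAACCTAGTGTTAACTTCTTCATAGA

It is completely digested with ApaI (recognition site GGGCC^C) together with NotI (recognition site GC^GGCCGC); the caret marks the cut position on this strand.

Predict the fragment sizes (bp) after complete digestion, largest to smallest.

ApaI sites (GGGCCC) start at positions 101, 134, 161.
ApaI cuts after base 5 of each site (before the last base), so after positions 105, 138, 165.
The NotI site (GCGGCCGC) starts at position 171.
NotI cuts after base 2 of each site, so after position 172.
Combined cut positions: 105, 138, 165, 172.
Circular molecule, 4 cuts → 4 fragments:
  106–138 → 33 bp
  139–165 → 27 bp
  166–172 → 7 bp
  173–236 then 1–105 → 64 + 105 = 169 bp
Sorted largest to smallest: 169, 33, 27, 7 bp.

169, 33, 27, 7 bp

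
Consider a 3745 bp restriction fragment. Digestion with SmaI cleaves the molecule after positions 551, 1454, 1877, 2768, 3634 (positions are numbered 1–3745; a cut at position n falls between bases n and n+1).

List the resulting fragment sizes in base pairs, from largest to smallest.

Linear molecule, 5 cuts → 6 fragments:
  551 − 0 = 551 bp
  1454 − 551 = 903 bp
  1877 − 1454 = 423 bp
  2768 − 1877 = 891 bp
  3634 − 2768 = 866 bp
  3745 − 3634 = 111 bp
Sorted largest to smallest: 903, 891, 866, 551, 423, 111 bp.

903, 891, 866, 551, 423, 111 bp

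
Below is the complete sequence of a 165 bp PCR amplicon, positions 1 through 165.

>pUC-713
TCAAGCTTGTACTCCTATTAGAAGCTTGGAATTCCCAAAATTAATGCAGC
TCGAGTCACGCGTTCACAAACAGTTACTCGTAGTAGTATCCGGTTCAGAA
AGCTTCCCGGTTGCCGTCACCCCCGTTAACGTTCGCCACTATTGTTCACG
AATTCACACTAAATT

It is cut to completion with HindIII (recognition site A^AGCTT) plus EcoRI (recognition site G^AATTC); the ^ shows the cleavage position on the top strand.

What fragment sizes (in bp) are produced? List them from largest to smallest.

HindIII sites (AAGCTT) start at positions 3, 22, 100.
HindIII cuts after the first base of each site, so after positions 3, 22, 100.
EcoRI sites (GAATTC) start at positions 29, 150.
EcoRI cuts after the first base of each site, so after positions 29, 150.
Combined cut positions: 3, 22, 29, 100, 150.
Linear molecule, 5 cuts → 6 fragments:
  1–3 → 3 bp
  4–22 → 19 bp
  23–29 → 7 bp
  30–100 → 71 bp
  101–150 → 50 bp
  151–165 → 15 bp
Sorted largest to smallest: 71, 50, 19, 15, 7, 3 bp.

71, 50, 19, 15, 7, 3 bp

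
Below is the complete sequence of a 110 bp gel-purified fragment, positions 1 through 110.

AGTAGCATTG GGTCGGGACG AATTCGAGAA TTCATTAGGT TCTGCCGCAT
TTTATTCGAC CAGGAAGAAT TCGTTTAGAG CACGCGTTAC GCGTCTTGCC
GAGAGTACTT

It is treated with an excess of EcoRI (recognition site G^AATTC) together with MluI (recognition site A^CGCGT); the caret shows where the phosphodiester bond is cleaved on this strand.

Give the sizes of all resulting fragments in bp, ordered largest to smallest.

EcoRI sites (GAATTC) start at positions 20, 28, 67.
EcoRI cuts after the first base of each site, so after positions 20, 28, 67.
MluI sites (ACGCGT) start at positions 82, 89.
MluI cuts after the first base of each site, so after positions 82, 89.
Combined cut positions: 20, 28, 67, 82, 89.
Linear molecule, 5 cuts → 6 fragments:
  1–20 → 20 bp
  21–28 → 8 bp
  29–67 → 39 bp
  68–82 → 15 bp
  83–89 → 7 bp
  90–110 → 21 bp
Sorted largest to smallest: 39, 21, 20, 15, 8, 7 bp.

39, 21, 20, 15, 8, 7 bp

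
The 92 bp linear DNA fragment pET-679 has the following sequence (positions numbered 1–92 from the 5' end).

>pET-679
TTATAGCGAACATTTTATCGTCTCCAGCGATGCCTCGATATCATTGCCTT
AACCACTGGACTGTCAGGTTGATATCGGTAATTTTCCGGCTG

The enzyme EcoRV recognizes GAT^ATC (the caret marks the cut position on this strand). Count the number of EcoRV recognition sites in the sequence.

2

GATATC occurs starting at positions 37, 71.
EcoRV cuts at 2 sites.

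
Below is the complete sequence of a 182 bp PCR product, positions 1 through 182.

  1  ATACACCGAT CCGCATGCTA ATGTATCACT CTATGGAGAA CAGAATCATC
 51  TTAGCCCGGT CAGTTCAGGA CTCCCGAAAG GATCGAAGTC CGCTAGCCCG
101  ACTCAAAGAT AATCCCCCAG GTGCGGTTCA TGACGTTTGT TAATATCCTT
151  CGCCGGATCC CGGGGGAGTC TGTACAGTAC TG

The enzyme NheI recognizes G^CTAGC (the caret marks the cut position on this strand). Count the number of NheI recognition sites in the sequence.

1

GCTAGC occurs starting at position 92.
NheI cuts at 1 site.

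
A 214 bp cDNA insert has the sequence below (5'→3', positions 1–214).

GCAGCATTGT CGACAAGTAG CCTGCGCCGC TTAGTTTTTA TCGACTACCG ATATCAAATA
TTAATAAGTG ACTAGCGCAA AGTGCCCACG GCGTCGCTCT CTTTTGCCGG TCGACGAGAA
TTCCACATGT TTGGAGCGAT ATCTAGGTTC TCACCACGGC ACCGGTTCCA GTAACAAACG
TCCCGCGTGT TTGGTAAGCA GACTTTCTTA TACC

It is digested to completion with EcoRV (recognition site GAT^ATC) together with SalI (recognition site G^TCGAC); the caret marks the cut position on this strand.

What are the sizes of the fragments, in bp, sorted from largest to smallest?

EcoRV sites (GATATC) start at positions 50, 138.
EcoRV cuts after base 3 of each site, so after positions 52, 140.
SalI sites (GTCGAC) start at positions 9, 110.
SalI cuts after the first base of each site, so after positions 9, 110.
Combined cut positions: 9, 52, 110, 140.
Linear molecule, 4 cuts → 5 fragments:
  1–9 → 9 bp
  10–52 → 43 bp
  53–110 → 58 bp
  111–140 → 30 bp
  141–214 → 74 bp
Sorted largest to smallest: 74, 58, 43, 30, 9 bp.

74, 58, 43, 30, 9 bp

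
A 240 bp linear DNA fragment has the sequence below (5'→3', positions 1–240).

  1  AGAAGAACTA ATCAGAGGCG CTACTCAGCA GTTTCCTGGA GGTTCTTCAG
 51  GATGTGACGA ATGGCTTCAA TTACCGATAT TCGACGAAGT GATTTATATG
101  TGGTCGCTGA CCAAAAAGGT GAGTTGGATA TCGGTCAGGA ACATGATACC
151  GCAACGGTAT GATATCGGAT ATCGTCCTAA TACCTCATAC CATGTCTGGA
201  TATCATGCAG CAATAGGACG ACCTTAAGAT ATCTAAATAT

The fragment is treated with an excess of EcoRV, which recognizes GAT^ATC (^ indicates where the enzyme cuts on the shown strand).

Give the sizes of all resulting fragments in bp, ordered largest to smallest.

EcoRV sites (GATATC) start at positions 127, 161, 168, 199, 228.
EcoRV cuts after base 3 of each site, so after positions 129, 163, 170, 201, 230.
Linear molecule, 5 cuts → 6 fragments:
  1–129 → 129 bp
  130–163 → 34 bp
  164–170 → 7 bp
  171–201 → 31 bp
  202–230 → 29 bp
  231–240 → 10 bp
Sorted largest to smallest: 129, 34, 31, 29, 10, 7 bp.

129, 34, 31, 29, 10, 7 bp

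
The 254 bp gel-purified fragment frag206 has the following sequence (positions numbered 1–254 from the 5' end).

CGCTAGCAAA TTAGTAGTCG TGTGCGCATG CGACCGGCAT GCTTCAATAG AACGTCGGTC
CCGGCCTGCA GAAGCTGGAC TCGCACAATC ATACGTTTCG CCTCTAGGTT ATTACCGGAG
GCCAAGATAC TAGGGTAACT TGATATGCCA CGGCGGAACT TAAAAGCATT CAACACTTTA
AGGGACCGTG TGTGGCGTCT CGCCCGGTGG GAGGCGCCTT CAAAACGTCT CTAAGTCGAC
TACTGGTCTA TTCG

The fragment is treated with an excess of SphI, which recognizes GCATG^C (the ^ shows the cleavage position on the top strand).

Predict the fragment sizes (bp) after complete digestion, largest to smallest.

213, 30, 11 bp

SphI sites (GCATGC) start at positions 26, 37.
SphI cuts after base 5 of each site (before the last base), so after positions 30, 41.
Linear molecule, 2 cuts → 3 fragments:
  1–30 → 30 bp
  31–41 → 11 bp
  42–254 → 213 bp
Sorted largest to smallest: 213, 30, 11 bp.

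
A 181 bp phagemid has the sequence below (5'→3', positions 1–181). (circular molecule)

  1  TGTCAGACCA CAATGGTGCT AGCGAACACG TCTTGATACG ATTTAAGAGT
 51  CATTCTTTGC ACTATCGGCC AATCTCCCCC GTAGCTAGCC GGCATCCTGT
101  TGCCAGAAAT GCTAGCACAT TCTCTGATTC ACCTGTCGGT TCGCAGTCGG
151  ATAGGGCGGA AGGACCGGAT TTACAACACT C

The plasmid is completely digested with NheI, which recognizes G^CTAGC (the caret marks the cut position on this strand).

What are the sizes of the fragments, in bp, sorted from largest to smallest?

NheI sites (GCTAGC) start at positions 18, 84, 111.
NheI cuts after the first base of each site, so after positions 18, 84, 111.
Circular molecule, 3 cuts → 3 fragments:
  19–84 → 66 bp
  85–111 → 27 bp
  112–181 then 1–18 → 70 + 18 = 88 bp
Sorted largest to smallest: 88, 66, 27 bp.

88, 66, 27 bp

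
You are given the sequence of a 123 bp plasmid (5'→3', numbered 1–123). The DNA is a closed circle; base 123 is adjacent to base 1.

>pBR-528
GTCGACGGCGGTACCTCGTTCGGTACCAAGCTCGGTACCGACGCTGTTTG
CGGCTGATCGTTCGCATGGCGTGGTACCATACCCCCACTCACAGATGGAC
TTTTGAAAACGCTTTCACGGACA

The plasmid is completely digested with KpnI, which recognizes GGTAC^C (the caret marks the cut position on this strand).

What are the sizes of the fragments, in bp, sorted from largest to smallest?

60, 39, 12, 12 bp

KpnI sites (GGTACC) start at positions 10, 22, 34, 73.
KpnI cuts after base 5 of each site (before the last base), so after positions 14, 26, 38, 77.
Circular molecule, 4 cuts → 4 fragments:
  15–26 → 12 bp
  27–38 → 12 bp
  39–77 → 39 bp
  78–123 then 1–14 → 46 + 14 = 60 bp
Sorted largest to smallest: 60, 39, 12, 12 bp.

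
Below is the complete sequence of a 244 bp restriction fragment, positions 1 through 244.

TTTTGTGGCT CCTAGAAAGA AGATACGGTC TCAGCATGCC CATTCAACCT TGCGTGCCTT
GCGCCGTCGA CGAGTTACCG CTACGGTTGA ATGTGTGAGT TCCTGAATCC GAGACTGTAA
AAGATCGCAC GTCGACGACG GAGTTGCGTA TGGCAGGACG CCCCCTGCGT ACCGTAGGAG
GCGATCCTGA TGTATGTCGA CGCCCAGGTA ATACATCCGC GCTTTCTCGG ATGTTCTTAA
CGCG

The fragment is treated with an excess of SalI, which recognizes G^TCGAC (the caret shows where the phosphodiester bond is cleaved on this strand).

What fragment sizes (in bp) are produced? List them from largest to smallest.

SalI sites (GTCGAC) start at positions 66, 131, 196.
SalI cuts after the first base of each site, so after positions 66, 131, 196.
Linear molecule, 3 cuts → 4 fragments:
  1–66 → 66 bp
  67–131 → 65 bp
  132–196 → 65 bp
  197–244 → 48 bp
Sorted largest to smallest: 66, 65, 65, 48 bp.

66, 65, 65, 48 bp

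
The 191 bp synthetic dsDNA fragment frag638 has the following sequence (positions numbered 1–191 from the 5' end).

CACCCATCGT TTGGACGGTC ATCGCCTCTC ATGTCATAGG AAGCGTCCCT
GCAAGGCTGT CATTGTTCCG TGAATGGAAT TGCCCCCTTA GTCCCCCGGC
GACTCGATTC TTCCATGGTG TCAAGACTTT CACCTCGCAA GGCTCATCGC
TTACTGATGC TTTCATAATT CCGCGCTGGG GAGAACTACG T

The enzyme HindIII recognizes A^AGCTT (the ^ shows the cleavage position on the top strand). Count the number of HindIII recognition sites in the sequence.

0

No occurrence of AAGCTT is present in the sequence.
HindIII does not cut: 0 sites.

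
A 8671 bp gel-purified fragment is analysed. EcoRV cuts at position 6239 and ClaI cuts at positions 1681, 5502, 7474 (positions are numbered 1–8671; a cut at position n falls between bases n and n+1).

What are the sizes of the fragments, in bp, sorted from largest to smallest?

Combined cut positions (sorted): 1681, 5502, 6239, 7474.
Linear molecule, 4 cuts → 5 fragments:
  1681 − 0 = 1681 bp
  5502 − 1681 = 3821 bp
  6239 − 5502 = 737 bp
  7474 − 6239 = 1235 bp
  8671 − 7474 = 1197 bp
Sorted largest to smallest: 3821, 1681, 1235, 1197, 737 bp.

3821, 1681, 1235, 1197, 737 bp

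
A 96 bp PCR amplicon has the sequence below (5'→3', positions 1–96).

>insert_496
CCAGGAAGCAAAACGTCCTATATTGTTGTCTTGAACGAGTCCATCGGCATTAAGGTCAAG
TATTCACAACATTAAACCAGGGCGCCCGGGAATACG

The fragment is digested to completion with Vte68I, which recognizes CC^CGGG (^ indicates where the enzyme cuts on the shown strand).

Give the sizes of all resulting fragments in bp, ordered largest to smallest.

86, 10 bp

The Vte68I site (CCCGGG) starts at position 85.
Vte68I cuts after base 2 of each site, so after position 86.
Linear molecule, 1 cut → 2 fragments:
  1–86 → 86 bp
  87–96 → 10 bp
Sorted largest to smallest: 86, 10 bp.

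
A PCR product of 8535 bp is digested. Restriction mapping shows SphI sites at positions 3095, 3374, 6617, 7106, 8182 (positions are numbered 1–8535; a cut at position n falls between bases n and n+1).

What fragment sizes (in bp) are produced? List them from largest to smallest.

3243, 3095, 1076, 489, 353, 279 bp

Linear molecule, 5 cuts → 6 fragments:
  3095 − 0 = 3095 bp
  3374 − 3095 = 279 bp
  6617 − 3374 = 3243 bp
  7106 − 6617 = 489 bp
  8182 − 7106 = 1076 bp
  8535 − 8182 = 353 bp
Sorted largest to smallest: 3243, 3095, 1076, 489, 353, 279 bp.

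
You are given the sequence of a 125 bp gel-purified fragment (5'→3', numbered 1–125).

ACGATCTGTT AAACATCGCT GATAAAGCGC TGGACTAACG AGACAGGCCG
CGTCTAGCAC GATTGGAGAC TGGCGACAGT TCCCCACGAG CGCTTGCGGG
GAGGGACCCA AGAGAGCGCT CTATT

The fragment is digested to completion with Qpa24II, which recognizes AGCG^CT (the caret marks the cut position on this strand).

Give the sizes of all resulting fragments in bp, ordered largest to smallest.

63, 29, 26, 7 bp

Qpa24II sites (AGCGCT) start at positions 26, 89, 115.
Qpa24II cuts after base 4 of each site, so after positions 29, 92, 118.
Linear molecule, 3 cuts → 4 fragments:
  1–29 → 29 bp
  30–92 → 63 bp
  93–118 → 26 bp
  119–125 → 7 bp
Sorted largest to smallest: 63, 29, 26, 7 bp.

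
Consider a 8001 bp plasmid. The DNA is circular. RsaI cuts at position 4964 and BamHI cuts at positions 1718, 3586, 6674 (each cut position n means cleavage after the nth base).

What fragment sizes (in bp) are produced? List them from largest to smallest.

Combined cut positions (sorted): 1718, 3586, 4964, 6674.
Circular molecule, 4 cuts → 4 fragments:
  3586 − 1718 = 1868 bp
  4964 − 3586 = 1378 bp
  6674 − 4964 = 1710 bp
  wrap: 8001 − 6674 + 1718 = 3045 bp
Sorted largest to smallest: 3045, 1868, 1710, 1378 bp.

3045, 1868, 1710, 1378 bp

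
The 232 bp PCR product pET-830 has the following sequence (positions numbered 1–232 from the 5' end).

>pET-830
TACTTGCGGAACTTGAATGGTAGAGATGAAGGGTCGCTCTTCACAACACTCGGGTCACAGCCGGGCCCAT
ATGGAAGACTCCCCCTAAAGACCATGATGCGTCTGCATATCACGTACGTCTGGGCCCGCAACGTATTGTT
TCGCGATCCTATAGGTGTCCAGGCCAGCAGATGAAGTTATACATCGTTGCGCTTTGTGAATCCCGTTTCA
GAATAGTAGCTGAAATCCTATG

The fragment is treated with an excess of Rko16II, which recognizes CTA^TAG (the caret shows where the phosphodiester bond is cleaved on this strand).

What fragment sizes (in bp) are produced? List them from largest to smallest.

The Rko16II site (CTATAG) starts at position 149.
Rko16II cuts after base 3 of each site, so after position 151.
Linear molecule, 1 cut → 2 fragments:
  1–151 → 151 bp
  152–232 → 81 bp
Sorted largest to smallest: 151, 81 bp.

151, 81 bp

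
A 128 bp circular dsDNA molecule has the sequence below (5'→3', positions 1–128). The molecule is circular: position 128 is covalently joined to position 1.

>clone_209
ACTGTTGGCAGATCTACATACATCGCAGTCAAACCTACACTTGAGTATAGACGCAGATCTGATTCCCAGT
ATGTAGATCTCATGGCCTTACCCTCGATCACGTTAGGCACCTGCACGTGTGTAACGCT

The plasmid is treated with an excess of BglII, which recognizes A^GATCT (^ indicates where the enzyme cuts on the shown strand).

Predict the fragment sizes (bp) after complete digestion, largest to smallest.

63, 45, 20 bp

BglII sites (AGATCT) start at positions 10, 55, 75.
BglII cuts after the first base of each site, so after positions 10, 55, 75.
Circular molecule, 3 cuts → 3 fragments:
  11–55 → 45 bp
  56–75 → 20 bp
  76–128 then 1–10 → 53 + 10 = 63 bp
Sorted largest to smallest: 63, 45, 20 bp.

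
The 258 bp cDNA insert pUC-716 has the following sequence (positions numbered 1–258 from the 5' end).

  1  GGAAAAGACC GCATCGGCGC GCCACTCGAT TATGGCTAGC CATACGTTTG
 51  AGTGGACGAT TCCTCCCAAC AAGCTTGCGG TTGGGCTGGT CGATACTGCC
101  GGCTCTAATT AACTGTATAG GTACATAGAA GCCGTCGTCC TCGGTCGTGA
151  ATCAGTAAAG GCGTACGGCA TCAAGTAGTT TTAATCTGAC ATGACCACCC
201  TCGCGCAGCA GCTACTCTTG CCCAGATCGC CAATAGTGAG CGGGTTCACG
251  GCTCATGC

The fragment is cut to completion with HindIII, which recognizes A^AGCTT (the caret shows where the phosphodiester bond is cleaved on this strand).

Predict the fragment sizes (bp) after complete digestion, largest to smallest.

The HindIII site (AAGCTT) starts at position 71.
HindIII cuts after the first base of each site, so after position 71.
Linear molecule, 1 cut → 2 fragments:
  1–71 → 71 bp
  72–258 → 187 bp
Sorted largest to smallest: 187, 71 bp.

187, 71 bp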